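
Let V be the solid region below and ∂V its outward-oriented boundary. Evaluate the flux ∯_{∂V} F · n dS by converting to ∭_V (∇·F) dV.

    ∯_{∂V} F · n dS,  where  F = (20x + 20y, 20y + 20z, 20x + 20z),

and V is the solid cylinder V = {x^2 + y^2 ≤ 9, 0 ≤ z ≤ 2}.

By the divergence theorem,

    ∯_{∂V} F · n dS = ∭_V (∇ · F) dV.

Compute the divergence:
    ∇ · F = ∂F_x/∂x + ∂F_y/∂y + ∂F_z/∂z = 20 + 20 + 20 = 60.

In cylindrical coordinates, x = r cos(θ), y = r sin(θ), z = z, dV = r dr dθ dz, with 0 ≤ r ≤ 3, 0 ≤ θ ≤ 2π, 0 ≤ z ≤ 2.

The integrand, after substitution and multiplying by the volume element, becomes (60) · r, so

    ∭_V (∇·F) dV = ∫_0^{2π} ∫_0^{3} ∫_0^{2} (60) · r dz dr dθ.

Inner (z from 0 to 2): 120r.
Middle (r from 0 to 3): 540.
Outer (θ from 0 to 2π): 1080π.

Therefore ∯_{∂V} F · n dS = 1080π.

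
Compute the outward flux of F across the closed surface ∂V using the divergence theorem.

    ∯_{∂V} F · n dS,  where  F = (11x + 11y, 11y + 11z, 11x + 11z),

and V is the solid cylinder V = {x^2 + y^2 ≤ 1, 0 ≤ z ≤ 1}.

By the divergence theorem,

    ∯_{∂V} F · n dS = ∭_V (∇ · F) dV.

Compute the divergence:
    ∇ · F = ∂F_x/∂x + ∂F_y/∂y + ∂F_z/∂z = 11 + 11 + 11 = 33.

In cylindrical coordinates, x = r cos(θ), y = r sin(θ), z = z, dV = r dr dθ dz, with 0 ≤ r ≤ 1, 0 ≤ θ ≤ 2π, 0 ≤ z ≤ 1.

The integrand, after substitution and multiplying by the volume element, becomes (33) · r, so

    ∭_V (∇·F) dV = ∫_0^{2π} ∫_0^{1} ∫_0^{1} (33) · r dz dr dθ.

Inner (z from 0 to 1): 33r.
Middle (r from 0 to 1): 33/2.
Outer (θ from 0 to 2π): 33π.

Therefore ∯_{∂V} F · n dS = 33π.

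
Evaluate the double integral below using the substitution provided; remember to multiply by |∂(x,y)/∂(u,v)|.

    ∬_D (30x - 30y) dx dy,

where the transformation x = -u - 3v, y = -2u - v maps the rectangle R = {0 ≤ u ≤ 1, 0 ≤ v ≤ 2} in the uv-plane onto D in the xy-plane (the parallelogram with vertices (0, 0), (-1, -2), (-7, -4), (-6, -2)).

Compute the Jacobian determinant of (x, y) with respect to (u, v):

    ∂(x,y)/∂(u,v) = | -1  -3 | = (-1)(-1) - (-3)(-2) = -5.
                   | -2  -1 |

Its absolute value is |J| = 5 (the area scaling factor).

Substituting x = -u - 3v, y = -2u - v into the integrand,

    30x - 30y → 30u - 60v,

so the integral becomes

    ∬_R (30u - 60v) · |J| du dv = ∫_0^1 ∫_0^2 (150u - 300v) dv du.

Inner (v): 300u - 600.
Outer (u): -450.

Therefore ∬_D (30x - 30y) dx dy = -450.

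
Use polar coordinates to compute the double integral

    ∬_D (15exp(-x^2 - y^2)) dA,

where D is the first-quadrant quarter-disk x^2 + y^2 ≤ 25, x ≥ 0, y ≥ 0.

The region D is 0 ≤ r ≤ 5, 0 ≤ θ ≤ π/2 in polar coordinates, where x = r cos(θ), y = r sin(θ), and dA = r dr dθ.

Under the substitution, the integrand becomes 15exp(-r^2), so

    ∬_D (15exp(-x^2 - y^2)) dA = ∫_{0}^{π/2} ∫_{0}^{5} (15exp(-r^2)) · r dr dθ.

Inner integral (in r): ∫_{0}^{5} (15exp(-r^2)) · r dr = 15/2 - 15exp(-25)/2.

Outer integral (in θ): ∫_{0}^{π/2} (15/2 - 15exp(-25)/2) dθ = -15π (1 - exp(25))exp(-25)/4.

Therefore ∬_D (15exp(-x^2 - y^2)) dA = -15π (1 - exp(25))exp(-25)/4.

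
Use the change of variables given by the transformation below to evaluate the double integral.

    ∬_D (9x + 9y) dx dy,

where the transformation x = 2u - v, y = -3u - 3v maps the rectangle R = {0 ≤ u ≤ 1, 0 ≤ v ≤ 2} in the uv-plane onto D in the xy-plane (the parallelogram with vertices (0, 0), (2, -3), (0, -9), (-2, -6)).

Compute the Jacobian determinant of (x, y) with respect to (u, v):

    ∂(x,y)/∂(u,v) = | 2  -1 | = (2)(-3) - (-1)(-3) = -9.
                   | -3  -3 |

Its absolute value is |J| = 9 (the area scaling factor).

Substituting x = 2u - v, y = -3u - 3v into the integrand,

    9x + 9y → -9u - 36v,

so the integral becomes

    ∬_R (-9u - 36v) · |J| du dv = ∫_0^1 ∫_0^2 (-81u - 324v) dv du.

Inner (v): -162u - 648.
Outer (u): -729.

Therefore ∬_D (9x + 9y) dx dy = -729.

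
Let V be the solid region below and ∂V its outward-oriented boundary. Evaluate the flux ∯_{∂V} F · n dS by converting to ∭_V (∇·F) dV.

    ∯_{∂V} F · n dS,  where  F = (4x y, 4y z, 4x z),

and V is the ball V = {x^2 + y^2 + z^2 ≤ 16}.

By the divergence theorem,

    ∯_{∂V} F · n dS = ∭_V (∇ · F) dV.

Compute the divergence:
    ∇ · F = ∂F_x/∂x + ∂F_y/∂y + ∂F_z/∂z = 4y + 4z + 4x = 4x + 4y + 4z.

In spherical coordinates, x = ρ sin(φ) cos(θ), y = ρ sin(φ) sin(θ), z = ρ cos(φ), dV = ρ^2 sin(φ) dρ dφ dθ, with 0 ≤ ρ ≤ 4, 0 ≤ φ ≤ π, 0 ≤ θ ≤ 2π.

The integrand, after substitution and multiplying by the volume element, becomes (4ρ (sqrt(2)sin(φ)sin(θ + π/4) + cos(φ))) · ρ^2 sin(φ), so

    ∭_V (∇·F) dV = ∫_0^{2π} ∫_0^{π} ∫_0^{4} (4ρ (sqrt(2)sin(φ)sin(θ + π/4) + cos(φ))) · ρ^2 sin(φ) dρ dφ dθ.

Inner (ρ from 0 to 4): 256(sqrt(2)sin(φ)sin(θ + π/4) + cos(φ))sin(φ).
Middle (φ from 0 to π): 128sqrt(2)π sin(θ + π/4).
Outer (θ from 0 to 2π): 0.

Therefore ∯_{∂V} F · n dS = 0.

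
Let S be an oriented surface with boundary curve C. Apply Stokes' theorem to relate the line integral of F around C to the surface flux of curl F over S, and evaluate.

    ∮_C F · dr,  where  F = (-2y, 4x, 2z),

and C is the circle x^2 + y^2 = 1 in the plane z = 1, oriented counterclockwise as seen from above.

Let S be the flat disk x^2 + y^2 ≤ 1 in the plane z = 1, with upward unit normal n̂ = ẑ. By Stokes' theorem,

    ∮_C F · dr = ∬_S (∇ × F) · n̂ dS = ∬_D (curl F)_z dA,

where D is the disk x^2 + y^2 ≤ 1.

Compute the curl of F = (-2y, 4x, 2z):
    (∇ × F)_x = ∂F_z/∂y - ∂F_y/∂z = 0,
    (∇ × F)_y = ∂F_x/∂z - ∂F_z/∂x = 0,
    (∇ × F)_z = ∂F_y/∂x - ∂F_x/∂y = 6.

On z = 1, (curl F)_z = 6.

Convert to polar (x = r cos θ, y = r sin θ, dA = r dr dθ); the integrand becomes 6, so

    ∬_D (curl F)_z dA = ∫_0^{2π} ∫_0^{1} (6) · r dr dθ.

Inner (r from 0 to 1): 3.
Outer (θ from 0 to 2π): 6π.

Therefore ∮_C F · dr = 6π.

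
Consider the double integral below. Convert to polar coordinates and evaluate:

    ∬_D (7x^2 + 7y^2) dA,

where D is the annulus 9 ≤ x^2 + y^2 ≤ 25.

The region D is 3 ≤ r ≤ 5, 0 ≤ θ ≤ 2π in polar coordinates, where x = r cos(θ), y = r sin(θ), and dA = r dr dθ.

Under the substitution, the integrand becomes 7r^2, so

    ∬_D (7x^2 + 7y^2) dA = ∫_{0}^{2π} ∫_{3}^{5} (7r^2) · r dr dθ.

Inner integral (in r): ∫_{3}^{5} (7r^2) · r dr = 952.

Outer integral (in θ): ∫_{0}^{2π} (952) dθ = 1904π.

Therefore ∬_D (7x^2 + 7y^2) dA = 1904π.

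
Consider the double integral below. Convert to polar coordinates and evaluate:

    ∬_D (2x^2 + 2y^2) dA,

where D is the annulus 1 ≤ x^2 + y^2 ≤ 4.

The region D is 1 ≤ r ≤ 2, 0 ≤ θ ≤ 2π in polar coordinates, where x = r cos(θ), y = r sin(θ), and dA = r dr dθ.

Under the substitution, the integrand becomes 2r^2, so

    ∬_D (2x^2 + 2y^2) dA = ∫_{0}^{2π} ∫_{1}^{2} (2r^2) · r dr dθ.

Inner integral (in r): ∫_{1}^{2} (2r^2) · r dr = 15/2.

Outer integral (in θ): ∫_{0}^{2π} (15/2) dθ = 15π.

Therefore ∬_D (2x^2 + 2y^2) dA = 15π.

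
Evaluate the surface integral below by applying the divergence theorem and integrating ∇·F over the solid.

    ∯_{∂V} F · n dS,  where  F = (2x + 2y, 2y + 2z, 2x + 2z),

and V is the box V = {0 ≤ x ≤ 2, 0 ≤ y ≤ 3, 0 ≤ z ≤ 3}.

By the divergence theorem,

    ∯_{∂V} F · n dS = ∭_V (∇ · F) dV.

Compute the divergence:
    ∇ · F = ∂F_x/∂x + ∂F_y/∂y + ∂F_z/∂z = 2 + 2 + 2 = 6.

V is a rectangular box, so dV = dx dy dz with 0 ≤ x ≤ 2, 0 ≤ y ≤ 3, 0 ≤ z ≤ 3.

Integrate (6) over V as an iterated integral:

    ∭_V (∇·F) dV = ∫_0^{2} ∫_0^{3} ∫_0^{3} (6) dz dy dx.

Inner (z from 0 to 3): 18.
Middle (y from 0 to 3): 54.
Outer (x from 0 to 2): 108.

Therefore ∯_{∂V} F · n dS = 108.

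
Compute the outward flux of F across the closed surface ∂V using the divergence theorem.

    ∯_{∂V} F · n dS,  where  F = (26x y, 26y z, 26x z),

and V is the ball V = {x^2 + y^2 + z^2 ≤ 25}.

By the divergence theorem,

    ∯_{∂V} F · n dS = ∭_V (∇ · F) dV.

Compute the divergence:
    ∇ · F = ∂F_x/∂x + ∂F_y/∂y + ∂F_z/∂z = 26y + 26z + 26x = 26x + 26y + 26z.

In spherical coordinates, x = ρ sin(φ) cos(θ), y = ρ sin(φ) sin(θ), z = ρ cos(φ), dV = ρ^2 sin(φ) dρ dφ dθ, with 0 ≤ ρ ≤ 5, 0 ≤ φ ≤ π, 0 ≤ θ ≤ 2π.

The integrand, after substitution and multiplying by the volume element, becomes (26ρ (sqrt(2)sin(φ)sin(θ + π/4) + cos(φ))) · ρ^2 sin(φ), so

    ∭_V (∇·F) dV = ∫_0^{2π} ∫_0^{π} ∫_0^{5} (26ρ (sqrt(2)sin(φ)sin(θ + π/4) + cos(φ))) · ρ^2 sin(φ) dρ dφ dθ.

Inner (ρ from 0 to 5): 8125(sqrt(2)sin(φ)sin(θ + π/4) + cos(φ))sin(φ)/2.
Middle (φ from 0 to π): 8125sqrt(2)π sin(θ + π/4)/4.
Outer (θ from 0 to 2π): 0.

Therefore ∯_{∂V} F · n dS = 0.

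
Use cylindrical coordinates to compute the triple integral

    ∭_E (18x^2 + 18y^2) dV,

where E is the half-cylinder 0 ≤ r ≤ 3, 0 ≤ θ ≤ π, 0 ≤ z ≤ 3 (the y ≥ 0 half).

In cylindrical coordinates, x = r cos(θ), y = r sin(θ), z = z, and dV = r dr dθ dz.

The integrand becomes 18r^2, so

    ∭_E (18x^2 + 18y^2) dV = ∫_{0}^{π} ∫_{0}^{3} ∫_{0}^{3} (18r^2) · r dz dr dθ.

Inner (z): 54r^3.
Middle (r from 0 to 3): 2187/2.
Outer (θ): 2187π/2.

Therefore the triple integral equals 2187π/2.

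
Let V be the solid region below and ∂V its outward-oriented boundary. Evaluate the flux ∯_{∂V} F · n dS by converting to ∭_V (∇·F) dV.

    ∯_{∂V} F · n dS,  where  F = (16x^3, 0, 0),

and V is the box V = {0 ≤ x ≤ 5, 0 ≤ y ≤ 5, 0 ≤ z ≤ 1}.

By the divergence theorem,

    ∯_{∂V} F · n dS = ∭_V (∇ · F) dV.

Compute the divergence:
    ∇ · F = ∂F_x/∂x + ∂F_y/∂y + ∂F_z/∂z = 48x^2 + 0 + 0 = 48x^2.

V is a rectangular box, so dV = dx dy dz with 0 ≤ x ≤ 5, 0 ≤ y ≤ 5, 0 ≤ z ≤ 1.

Integrate (48x^2) over V as an iterated integral:

    ∭_V (∇·F) dV = ∫_0^{5} ∫_0^{5} ∫_0^{1} (48x^2) dz dy dx.

Inner (z from 0 to 1): 48x^2.
Middle (y from 0 to 5): 240x^2.
Outer (x from 0 to 5): 10000.

Therefore ∯_{∂V} F · n dS = 10000.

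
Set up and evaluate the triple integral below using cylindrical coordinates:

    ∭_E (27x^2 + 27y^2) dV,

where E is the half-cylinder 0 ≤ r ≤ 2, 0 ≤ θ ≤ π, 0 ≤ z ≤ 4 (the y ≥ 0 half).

In cylindrical coordinates, x = r cos(θ), y = r sin(θ), z = z, and dV = r dr dθ dz.

The integrand becomes 27r^2, so

    ∭_E (27x^2 + 27y^2) dV = ∫_{0}^{π} ∫_{0}^{2} ∫_{0}^{4} (27r^2) · r dz dr dθ.

Inner (z): 108r^3.
Middle (r from 0 to 2): 432.
Outer (θ): 432π.

Therefore the triple integral equals 432π.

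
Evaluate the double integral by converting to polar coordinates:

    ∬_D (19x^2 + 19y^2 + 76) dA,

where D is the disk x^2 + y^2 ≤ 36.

The region D is 0 ≤ r ≤ 6, 0 ≤ θ ≤ 2π in polar coordinates, where x = r cos(θ), y = r sin(θ), and dA = r dr dθ.

Under the substitution, the integrand becomes 19r^2 + 76, so

    ∬_D (19x^2 + 19y^2 + 76) dA = ∫_{0}^{2π} ∫_{0}^{6} (19r^2 + 76) · r dr dθ.

Inner integral (in r): ∫_{0}^{6} (19r^2 + 76) · r dr = 7524.

Outer integral (in θ): ∫_{0}^{2π} (7524) dθ = 15048π.

Therefore ∬_D (19x^2 + 19y^2 + 76) dA = 15048π.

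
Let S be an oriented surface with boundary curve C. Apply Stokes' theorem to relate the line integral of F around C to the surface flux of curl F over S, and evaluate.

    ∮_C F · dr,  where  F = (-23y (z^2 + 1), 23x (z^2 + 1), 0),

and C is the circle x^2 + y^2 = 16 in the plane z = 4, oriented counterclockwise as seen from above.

Let S be the flat disk x^2 + y^2 ≤ 16 in the plane z = 4, with upward unit normal n̂ = ẑ. By Stokes' theorem,

    ∮_C F · dr = ∬_S (∇ × F) · n̂ dS = ∬_D (curl F)_z dA,

where D is the disk x^2 + y^2 ≤ 16.

Compute the curl of F = (-23y (z^2 + 1), 23x (z^2 + 1), 0):
    (∇ × F)_x = ∂F_z/∂y - ∂F_y/∂z = -46x z,
    (∇ × F)_y = ∂F_x/∂z - ∂F_z/∂x = -46y z,
    (∇ × F)_z = ∂F_y/∂x - ∂F_x/∂y = 46z^2 + 46.

On z = 4, (curl F)_z = 782.

Convert to polar (x = r cos θ, y = r sin θ, dA = r dr dθ); the integrand becomes 782, so

    ∬_D (curl F)_z dA = ∫_0^{2π} ∫_0^{4} (782) · r dr dθ.

Inner (r from 0 to 4): 6256.
Outer (θ from 0 to 2π): 12512π.

Therefore ∮_C F · dr = 12512π.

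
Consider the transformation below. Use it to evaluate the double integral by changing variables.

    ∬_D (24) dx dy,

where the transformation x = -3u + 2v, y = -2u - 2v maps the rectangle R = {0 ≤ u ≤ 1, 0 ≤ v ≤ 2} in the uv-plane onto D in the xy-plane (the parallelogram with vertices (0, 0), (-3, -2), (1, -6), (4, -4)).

Compute the Jacobian determinant of (x, y) with respect to (u, v):

    ∂(x,y)/∂(u,v) = | -3  2 | = (-3)(-2) - (2)(-2) = 10.
                   | -2  -2 |

Its absolute value is |J| = 10 (the area scaling factor).

Substituting x = -3u + 2v, y = -2u - 2v into the integrand,

    24 → 24,

so the integral becomes

    ∬_R (24) · |J| du dv = ∫_0^1 ∫_0^2 (240) dv du.

Inner (v): 480.
Outer (u): 480.

Therefore ∬_D (24) dx dy = 480.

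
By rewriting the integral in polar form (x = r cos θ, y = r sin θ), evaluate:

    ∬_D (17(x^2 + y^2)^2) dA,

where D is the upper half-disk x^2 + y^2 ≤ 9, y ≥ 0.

The region D is 0 ≤ r ≤ 3, 0 ≤ θ ≤ π in polar coordinates, where x = r cos(θ), y = r sin(θ), and dA = r dr dθ.

Under the substitution, the integrand becomes 17r^4, so

    ∬_D (17(x^2 + y^2)^2) dA = ∫_{0}^{π} ∫_{0}^{3} (17r^4) · r dr dθ.

Inner integral (in r): ∫_{0}^{3} (17r^4) · r dr = 4131/2.

Outer integral (in θ): ∫_{0}^{π} (4131/2) dθ = 4131π/2.

Therefore ∬_D (17(x^2 + y^2)^2) dA = 4131π/2.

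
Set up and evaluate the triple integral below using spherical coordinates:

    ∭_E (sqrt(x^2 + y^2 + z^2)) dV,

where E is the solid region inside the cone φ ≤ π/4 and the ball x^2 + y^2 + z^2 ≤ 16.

In spherical coordinates, x = ρ sin(φ) cos(θ), y = ρ sin(φ) sin(θ), z = ρ cos(φ), and dV = ρ^2 sin(φ) dρ dφ dθ.

The integrand becomes ρ, so

    ∭_E (sqrt(x^2 + y^2 + z^2)) dV = ∫_{0}^{2π} ∫_{0}^{π/4} ∫_{0}^{4} (ρ) · ρ^2 sin(φ) dρ dφ dθ.

Inner (ρ): 64sin(φ).
Middle (φ): 64 - 32sqrt(2).
Outer (θ): 64π (2 - sqrt(2)).

Therefore the triple integral equals 64π (2 - sqrt(2)).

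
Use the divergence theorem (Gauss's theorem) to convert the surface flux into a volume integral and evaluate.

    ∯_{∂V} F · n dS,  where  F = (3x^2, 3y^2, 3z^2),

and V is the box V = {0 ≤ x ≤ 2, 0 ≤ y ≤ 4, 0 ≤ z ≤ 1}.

By the divergence theorem,

    ∯_{∂V} F · n dS = ∭_V (∇ · F) dV.

Compute the divergence:
    ∇ · F = ∂F_x/∂x + ∂F_y/∂y + ∂F_z/∂z = 6x + 6y + 6z.

V is a rectangular box, so dV = dx dy dz with 0 ≤ x ≤ 2, 0 ≤ y ≤ 4, 0 ≤ z ≤ 1.

Integrate (6x + 6y + 6z) over V as an iterated integral:

    ∭_V (∇·F) dV = ∫_0^{2} ∫_0^{4} ∫_0^{1} (6x + 6y + 6z) dz dy dx.

Inner (z from 0 to 1): 6x + 6y + 3.
Middle (y from 0 to 4): 24x + 60.
Outer (x from 0 to 2): 168.

Therefore ∯_{∂V} F · n dS = 168.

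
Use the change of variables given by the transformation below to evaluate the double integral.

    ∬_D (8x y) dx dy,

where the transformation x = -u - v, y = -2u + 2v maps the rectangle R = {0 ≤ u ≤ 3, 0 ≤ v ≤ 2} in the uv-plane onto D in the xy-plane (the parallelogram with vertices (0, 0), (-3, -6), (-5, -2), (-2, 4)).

Compute the Jacobian determinant of (x, y) with respect to (u, v):

    ∂(x,y)/∂(u,v) = | -1  -1 | = (-1)(2) - (-1)(-2) = -4.
                   | -2  2 |

Its absolute value is |J| = 4 (the area scaling factor).

Substituting x = -u - v, y = -2u + 2v into the integrand,

    8x y → 16u^2 - 16v^2,

so the integral becomes

    ∬_R (16u^2 - 16v^2) · |J| du dv = ∫_0^3 ∫_0^2 (64u^2 - 64v^2) dv du.

Inner (v): 128u^2 - 512/3.
Outer (u): 640.

Therefore ∬_D (8x y) dx dy = 640.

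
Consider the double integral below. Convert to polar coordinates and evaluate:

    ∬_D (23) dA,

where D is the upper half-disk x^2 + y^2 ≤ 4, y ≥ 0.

The region D is 0 ≤ r ≤ 2, 0 ≤ θ ≤ π in polar coordinates, where x = r cos(θ), y = r sin(θ), and dA = r dr dθ.

Under the substitution, the integrand becomes 23, so

    ∬_D (23) dA = ∫_{0}^{π} ∫_{0}^{2} (23) · r dr dθ.

Inner integral (in r): ∫_{0}^{2} (23) · r dr = 46.

Outer integral (in θ): ∫_{0}^{π} (46) dθ = 46π.

Therefore ∬_D (23) dA = 46π.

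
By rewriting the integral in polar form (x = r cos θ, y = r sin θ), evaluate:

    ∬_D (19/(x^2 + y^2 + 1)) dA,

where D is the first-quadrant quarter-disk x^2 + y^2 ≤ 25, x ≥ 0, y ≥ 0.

The region D is 0 ≤ r ≤ 5, 0 ≤ θ ≤ π/2 in polar coordinates, where x = r cos(θ), y = r sin(θ), and dA = r dr dθ.

Under the substitution, the integrand becomes 19/(r^2 + 1), so

    ∬_D (19/(x^2 + y^2 + 1)) dA = ∫_{0}^{π/2} ∫_{0}^{5} (19/(r^2 + 1)) · r dr dθ.

Inner integral (in r): ∫_{0}^{5} (19/(r^2 + 1)) · r dr = 19log(26)/2.

Outer integral (in θ): ∫_{0}^{π/2} (19log(26)/2) dθ = 19π log(26)/4.

Therefore ∬_D (19/(x^2 + y^2 + 1)) dA = 19π log(26)/4.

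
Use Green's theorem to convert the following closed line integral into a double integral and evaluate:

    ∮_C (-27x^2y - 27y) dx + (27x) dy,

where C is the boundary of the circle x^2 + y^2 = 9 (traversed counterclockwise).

Green's theorem converts the closed line integral into a double integral over the enclosed region D:

    ∮_C P dx + Q dy = ∬_D (∂Q/∂x - ∂P/∂y) dA.

Here P = -27x^2y - 27y, Q = 27x, so

    ∂Q/∂x = 27,    ∂P/∂y = -27x^2 - 27,
    ∂Q/∂x - ∂P/∂y = 27x^2 + 54.

D is the region x^2 + y^2 ≤ 9. Evaluating the double integral:

In polar coordinates (x = r cos θ, y = r sin θ, dA = r dr dθ) the integrand becomes 27r^2cos(θ)^2 + 54, so

    ∬_D (27x^2 + 54) dA = ∫_0^{2π} ∫_0^{3} (27r^2cos(θ)^2 + 54) · r dr dθ.

Inner (r from 0 to 3): 2187cos(θ)^2/4 + 243.
Outer (θ from 0 to 2π): 4131π/4.

Therefore ∮_C P dx + Q dy = 4131π/4.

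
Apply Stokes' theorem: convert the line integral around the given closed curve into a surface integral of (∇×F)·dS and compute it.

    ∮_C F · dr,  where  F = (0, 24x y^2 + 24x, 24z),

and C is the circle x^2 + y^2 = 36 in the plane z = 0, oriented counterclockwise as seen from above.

Let S be the flat disk x^2 + y^2 ≤ 36 in the plane z = 0, with upward unit normal n̂ = ẑ. By Stokes' theorem,

    ∮_C F · dr = ∬_S (∇ × F) · n̂ dS = ∬_D (curl F)_z dA,

where D is the disk x^2 + y^2 ≤ 36.

Compute the curl of F = (0, 24x y^2 + 24x, 24z):
    (∇ × F)_x = ∂F_z/∂y - ∂F_y/∂z = 0,
    (∇ × F)_y = ∂F_x/∂z - ∂F_z/∂x = 0,
    (∇ × F)_z = ∂F_y/∂x - ∂F_x/∂y = 24y^2 + 24.

On z = 0, (curl F)_z = 24y^2 + 24.

Convert to polar (x = r cos θ, y = r sin θ, dA = r dr dθ); the integrand becomes 24r^2sin(θ)^2 + 24, so

    ∬_D (curl F)_z dA = ∫_0^{2π} ∫_0^{6} (24r^2sin(θ)^2 + 24) · r dr dθ.

Inner (r from 0 to 6): 7776sin(θ)^2 + 432.
Outer (θ from 0 to 2π): 8640π.

Therefore ∮_C F · dr = 8640π.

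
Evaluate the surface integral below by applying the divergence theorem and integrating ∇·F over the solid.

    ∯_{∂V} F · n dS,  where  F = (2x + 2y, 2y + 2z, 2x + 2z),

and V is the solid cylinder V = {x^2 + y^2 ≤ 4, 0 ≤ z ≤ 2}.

By the divergence theorem,

    ∯_{∂V} F · n dS = ∭_V (∇ · F) dV.

Compute the divergence:
    ∇ · F = ∂F_x/∂x + ∂F_y/∂y + ∂F_z/∂z = 2 + 2 + 2 = 6.

In cylindrical coordinates, x = r cos(θ), y = r sin(θ), z = z, dV = r dr dθ dz, with 0 ≤ r ≤ 2, 0 ≤ θ ≤ 2π, 0 ≤ z ≤ 2.

The integrand, after substitution and multiplying by the volume element, becomes (6) · r, so

    ∭_V (∇·F) dV = ∫_0^{2π} ∫_0^{2} ∫_0^{2} (6) · r dz dr dθ.

Inner (z from 0 to 2): 12r.
Middle (r from 0 to 2): 24.
Outer (θ from 0 to 2π): 48π.

Therefore ∯_{∂V} F · n dS = 48π.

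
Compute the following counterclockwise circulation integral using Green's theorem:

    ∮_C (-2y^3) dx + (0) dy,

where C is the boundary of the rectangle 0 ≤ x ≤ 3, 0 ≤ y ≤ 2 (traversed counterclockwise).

Green's theorem converts the closed line integral into a double integral over the enclosed region D:

    ∮_C P dx + Q dy = ∬_D (∂Q/∂x - ∂P/∂y) dA.

Here P = -2y^3, Q = 0, so

    ∂Q/∂x = 0,    ∂P/∂y = -6y^2,
    ∂Q/∂x - ∂P/∂y = 6y^2.

D is the region 0 ≤ x ≤ 3, 0 ≤ y ≤ 2. Evaluating the double integral:

    ∬_D (6y^2) dA = ∫_0^{3} ∫_0^{2} (6y^2) dy dx.

Inner (y from 0 to 2): 16.
Outer (x from 0 to 3): 48.

Therefore ∮_C P dx + Q dy = 48.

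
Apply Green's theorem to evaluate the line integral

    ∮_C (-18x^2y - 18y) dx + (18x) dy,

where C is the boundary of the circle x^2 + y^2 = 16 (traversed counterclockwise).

Green's theorem converts the closed line integral into a double integral over the enclosed region D:

    ∮_C P dx + Q dy = ∬_D (∂Q/∂x - ∂P/∂y) dA.

Here P = -18x^2y - 18y, Q = 18x, so

    ∂Q/∂x = 18,    ∂P/∂y = -18x^2 - 18,
    ∂Q/∂x - ∂P/∂y = 18x^2 + 36.

D is the region x^2 + y^2 ≤ 16. Evaluating the double integral:

In polar coordinates (x = r cos θ, y = r sin θ, dA = r dr dθ) the integrand becomes 18r^2cos(θ)^2 + 36, so

    ∬_D (18x^2 + 36) dA = ∫_0^{2π} ∫_0^{4} (18r^2cos(θ)^2 + 36) · r dr dθ.

Inner (r from 0 to 4): 1152cos(θ)^2 + 288.
Outer (θ from 0 to 2π): 1728π.

Therefore ∮_C P dx + Q dy = 1728π.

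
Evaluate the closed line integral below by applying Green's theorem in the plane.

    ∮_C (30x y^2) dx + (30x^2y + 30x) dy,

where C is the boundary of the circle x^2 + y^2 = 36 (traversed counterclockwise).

Green's theorem converts the closed line integral into a double integral over the enclosed region D:

    ∮_C P dx + Q dy = ∬_D (∂Q/∂x - ∂P/∂y) dA.

Here P = 30x y^2, Q = 30x^2y + 30x, so

    ∂Q/∂x = 60x y + 30,    ∂P/∂y = 60x y,
    ∂Q/∂x - ∂P/∂y = 30.

D is the region x^2 + y^2 ≤ 36. Evaluating the double integral:

In polar coordinates (x = r cos θ, y = r sin θ, dA = r dr dθ) the integrand becomes 30, so

    ∬_D (30) dA = ∫_0^{2π} ∫_0^{6} (30) · r dr dθ.

Inner (r from 0 to 6): 540.
Outer (θ from 0 to 2π): 1080π.

Therefore ∮_C P dx + Q dy = 1080π.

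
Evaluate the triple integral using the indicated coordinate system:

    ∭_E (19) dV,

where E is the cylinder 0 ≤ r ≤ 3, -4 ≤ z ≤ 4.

In cylindrical coordinates, x = r cos(θ), y = r sin(θ), z = z, and dV = r dr dθ dz.

The integrand becomes 19, so

    ∭_E (19) dV = ∫_{0}^{2π} ∫_{0}^{3} ∫_{-4}^{4} (19) · r dz dr dθ.

Inner (z): 152r.
Middle (r from 0 to 3): 684.
Outer (θ): 1368π.

Therefore the triple integral equals 1368π.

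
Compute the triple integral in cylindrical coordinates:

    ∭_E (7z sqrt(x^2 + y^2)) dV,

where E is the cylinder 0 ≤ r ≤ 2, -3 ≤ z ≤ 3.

In cylindrical coordinates, x = r cos(θ), y = r sin(θ), z = z, and dV = r dr dθ dz.

The integrand becomes 7r z, so

    ∭_E (7z sqrt(x^2 + y^2)) dV = ∫_{0}^{2π} ∫_{0}^{2} ∫_{-3}^{3} (7r z) · r dz dr dθ.

Inner (z): 0.
Middle (r from 0 to 2): 0.
Outer (θ): 0.

Therefore the triple integral equals 0.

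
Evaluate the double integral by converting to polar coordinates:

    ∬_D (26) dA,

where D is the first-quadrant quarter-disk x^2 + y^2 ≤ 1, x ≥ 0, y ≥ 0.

The region D is 0 ≤ r ≤ 1, 0 ≤ θ ≤ π/2 in polar coordinates, where x = r cos(θ), y = r sin(θ), and dA = r dr dθ.

Under the substitution, the integrand becomes 26, so

    ∬_D (26) dA = ∫_{0}^{π/2} ∫_{0}^{1} (26) · r dr dθ.

Inner integral (in r): ∫_{0}^{1} (26) · r dr = 13.

Outer integral (in θ): ∫_{0}^{π/2} (13) dθ = 13π/2.

Therefore ∬_D (26) dA = 13π/2.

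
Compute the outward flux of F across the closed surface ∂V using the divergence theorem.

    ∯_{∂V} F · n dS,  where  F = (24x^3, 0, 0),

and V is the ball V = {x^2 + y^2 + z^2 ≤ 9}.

By the divergence theorem,

    ∯_{∂V} F · n dS = ∭_V (∇ · F) dV.

Compute the divergence:
    ∇ · F = ∂F_x/∂x + ∂F_y/∂y + ∂F_z/∂z = 72x^2 + 0 + 0 = 72x^2.

In spherical coordinates, x = ρ sin(φ) cos(θ), y = ρ sin(φ) sin(θ), z = ρ cos(φ), dV = ρ^2 sin(φ) dρ dφ dθ, with 0 ≤ ρ ≤ 3, 0 ≤ φ ≤ π, 0 ≤ θ ≤ 2π.

The integrand, after substitution and multiplying by the volume element, becomes (72ρ^2sin(φ)^2cos(θ)^2) · ρ^2 sin(φ), so

    ∭_V (∇·F) dV = ∫_0^{2π} ∫_0^{π} ∫_0^{3} (72ρ^2sin(φ)^2cos(θ)^2) · ρ^2 sin(φ) dρ dφ dθ.

Inner (ρ from 0 to 3): 17496sin(φ)^3cos(θ)^2/5.
Middle (φ from 0 to π): 23328cos(θ)^2/5.
Outer (θ from 0 to 2π): 23328π/5.

Therefore ∯_{∂V} F · n dS = 23328π/5.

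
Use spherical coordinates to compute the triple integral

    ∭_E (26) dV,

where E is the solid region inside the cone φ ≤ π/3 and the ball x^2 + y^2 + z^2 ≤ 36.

In spherical coordinates, x = ρ sin(φ) cos(θ), y = ρ sin(φ) sin(θ), z = ρ cos(φ), and dV = ρ^2 sin(φ) dρ dφ dθ.

The integrand becomes 26, so

    ∭_E (26) dV = ∫_{0}^{2π} ∫_{0}^{π/3} ∫_{0}^{6} (26) · ρ^2 sin(φ) dρ dφ dθ.

Inner (ρ): 1872sin(φ).
Middle (φ): 936.
Outer (θ): 1872π.

Therefore the triple integral equals 1872π.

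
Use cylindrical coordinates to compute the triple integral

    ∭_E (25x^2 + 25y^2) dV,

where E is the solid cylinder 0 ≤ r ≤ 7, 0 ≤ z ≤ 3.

In cylindrical coordinates, x = r cos(θ), y = r sin(θ), z = z, and dV = r dr dθ dz.

The integrand becomes 25r^2, so

    ∭_E (25x^2 + 25y^2) dV = ∫_{0}^{2π} ∫_{0}^{7} ∫_{0}^{3} (25r^2) · r dz dr dθ.

Inner (z): 75r^3.
Middle (r from 0 to 7): 180075/4.
Outer (θ): 180075π/2.

Therefore the triple integral equals 180075π/2.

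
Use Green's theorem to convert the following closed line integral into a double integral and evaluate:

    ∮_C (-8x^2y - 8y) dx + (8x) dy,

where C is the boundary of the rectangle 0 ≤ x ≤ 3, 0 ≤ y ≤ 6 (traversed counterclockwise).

Green's theorem converts the closed line integral into a double integral over the enclosed region D:

    ∮_C P dx + Q dy = ∬_D (∂Q/∂x - ∂P/∂y) dA.

Here P = -8x^2y - 8y, Q = 8x, so

    ∂Q/∂x = 8,    ∂P/∂y = -8x^2 - 8,
    ∂Q/∂x - ∂P/∂y = 8x^2 + 16.

D is the region 0 ≤ x ≤ 3, 0 ≤ y ≤ 6. Evaluating the double integral:

    ∬_D (8x^2 + 16) dA = ∫_0^{3} ∫_0^{6} (8x^2 + 16) dy dx.

Inner (y from 0 to 6): 48x^2 + 96.
Outer (x from 0 to 3): 720.

Therefore ∮_C P dx + Q dy = 720.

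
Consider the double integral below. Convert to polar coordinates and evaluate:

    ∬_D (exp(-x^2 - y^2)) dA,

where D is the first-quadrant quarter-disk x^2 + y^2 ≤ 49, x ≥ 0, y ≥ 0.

The region D is 0 ≤ r ≤ 7, 0 ≤ θ ≤ π/2 in polar coordinates, where x = r cos(θ), y = r sin(θ), and dA = r dr dθ.

Under the substitution, the integrand becomes exp(-r^2), so

    ∬_D (exp(-x^2 - y^2)) dA = ∫_{0}^{π/2} ∫_{0}^{7} (exp(-r^2)) · r dr dθ.

Inner integral (in r): ∫_{0}^{7} (exp(-r^2)) · r dr = -(1 - exp(49))exp(-49)/2.

Outer integral (in θ): ∫_{0}^{π/2} (-(1 - exp(49))exp(-49)/2) dθ = -π exp(-49)/4 + π/4.

Therefore ∬_D (exp(-x^2 - y^2)) dA = -π exp(-49)/4 + π/4.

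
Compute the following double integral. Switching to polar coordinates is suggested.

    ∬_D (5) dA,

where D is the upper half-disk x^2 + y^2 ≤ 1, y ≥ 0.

The region D is 0 ≤ r ≤ 1, 0 ≤ θ ≤ π in polar coordinates, where x = r cos(θ), y = r sin(θ), and dA = r dr dθ.

Under the substitution, the integrand becomes 5, so

    ∬_D (5) dA = ∫_{0}^{π} ∫_{0}^{1} (5) · r dr dθ.

Inner integral (in r): ∫_{0}^{1} (5) · r dr = 5/2.

Outer integral (in θ): ∫_{0}^{π} (5/2) dθ = 5π/2.

Therefore ∬_D (5) dA = 5π/2.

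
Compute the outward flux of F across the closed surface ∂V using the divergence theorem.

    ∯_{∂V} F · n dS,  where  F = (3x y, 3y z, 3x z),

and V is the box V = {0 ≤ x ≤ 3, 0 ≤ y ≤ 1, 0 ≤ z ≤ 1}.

By the divergence theorem,

    ∯_{∂V} F · n dS = ∭_V (∇ · F) dV.

Compute the divergence:
    ∇ · F = ∂F_x/∂x + ∂F_y/∂y + ∂F_z/∂z = 3y + 3z + 3x = 3x + 3y + 3z.

V is a rectangular box, so dV = dx dy dz with 0 ≤ x ≤ 3, 0 ≤ y ≤ 1, 0 ≤ z ≤ 1.

Integrate (3x + 3y + 3z) over V as an iterated integral:

    ∭_V (∇·F) dV = ∫_0^{3} ∫_0^{1} ∫_0^{1} (3x + 3y + 3z) dz dy dx.

Inner (z from 0 to 1): 3x + 3y + 3/2.
Middle (y from 0 to 1): 3x + 3.
Outer (x from 0 to 3): 45/2.

Therefore ∯_{∂V} F · n dS = 45/2.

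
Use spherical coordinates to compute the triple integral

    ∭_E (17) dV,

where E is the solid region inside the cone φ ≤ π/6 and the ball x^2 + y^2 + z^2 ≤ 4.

In spherical coordinates, x = ρ sin(φ) cos(θ), y = ρ sin(φ) sin(θ), z = ρ cos(φ), and dV = ρ^2 sin(φ) dρ dφ dθ.

The integrand becomes 17, so

    ∭_E (17) dV = ∫_{0}^{2π} ∫_{0}^{π/6} ∫_{0}^{2} (17) · ρ^2 sin(φ) dρ dφ dθ.

Inner (ρ): 136sin(φ)/3.
Middle (φ): 136/3 - 68sqrt(3)/3.
Outer (θ): 136π (2 - sqrt(3))/3.

Therefore the triple integral equals 136π (2 - sqrt(3))/3.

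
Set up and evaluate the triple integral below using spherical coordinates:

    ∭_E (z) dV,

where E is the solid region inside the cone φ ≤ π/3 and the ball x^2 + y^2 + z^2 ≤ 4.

In spherical coordinates, x = ρ sin(φ) cos(θ), y = ρ sin(φ) sin(θ), z = ρ cos(φ), and dV = ρ^2 sin(φ) dρ dφ dθ.

The integrand becomes ρ cos(φ), so

    ∭_E (z) dV = ∫_{0}^{2π} ∫_{0}^{π/3} ∫_{0}^{2} (ρ cos(φ)) · ρ^2 sin(φ) dρ dφ dθ.

Inner (ρ): 2sin(2φ).
Middle (φ): 3/2.
Outer (θ): 3π.

Therefore the triple integral equals 3π.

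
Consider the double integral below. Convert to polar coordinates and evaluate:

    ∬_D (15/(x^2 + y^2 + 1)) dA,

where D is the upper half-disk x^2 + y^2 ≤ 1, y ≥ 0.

The region D is 0 ≤ r ≤ 1, 0 ≤ θ ≤ π in polar coordinates, where x = r cos(θ), y = r sin(θ), and dA = r dr dθ.

Under the substitution, the integrand becomes 15/(r^2 + 1), so

    ∬_D (15/(x^2 + y^2 + 1)) dA = ∫_{0}^{π} ∫_{0}^{1} (15/(r^2 + 1)) · r dr dθ.

Inner integral (in r): ∫_{0}^{1} (15/(r^2 + 1)) · r dr = 15log(2)/2.

Outer integral (in θ): ∫_{0}^{π} (15log(2)/2) dθ = 15π log(2)/2.

Therefore ∬_D (15/(x^2 + y^2 + 1)) dA = 15π log(2)/2.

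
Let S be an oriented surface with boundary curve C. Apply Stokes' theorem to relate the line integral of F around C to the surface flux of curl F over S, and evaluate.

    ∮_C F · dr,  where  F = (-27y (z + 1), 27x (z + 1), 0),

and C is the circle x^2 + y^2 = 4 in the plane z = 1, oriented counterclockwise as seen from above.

Let S be the flat disk x^2 + y^2 ≤ 4 in the plane z = 1, with upward unit normal n̂ = ẑ. By Stokes' theorem,

    ∮_C F · dr = ∬_S (∇ × F) · n̂ dS = ∬_D (curl F)_z dA,

where D is the disk x^2 + y^2 ≤ 4.

Compute the curl of F = (-27y (z + 1), 27x (z + 1), 0):
    (∇ × F)_x = ∂F_z/∂y - ∂F_y/∂z = -27x,
    (∇ × F)_y = ∂F_x/∂z - ∂F_z/∂x = -27y,
    (∇ × F)_z = ∂F_y/∂x - ∂F_x/∂y = 54z + 54.

On z = 1, (curl F)_z = 108.

Convert to polar (x = r cos θ, y = r sin θ, dA = r dr dθ); the integrand becomes 108, so

    ∬_D (curl F)_z dA = ∫_0^{2π} ∫_0^{2} (108) · r dr dθ.

Inner (r from 0 to 2): 216.
Outer (θ from 0 to 2π): 432π.

Therefore ∮_C F · dr = 432π.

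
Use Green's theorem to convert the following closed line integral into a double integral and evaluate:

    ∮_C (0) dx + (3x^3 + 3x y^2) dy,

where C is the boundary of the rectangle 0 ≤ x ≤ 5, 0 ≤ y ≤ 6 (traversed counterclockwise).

Green's theorem converts the closed line integral into a double integral over the enclosed region D:

    ∮_C P dx + Q dy = ∬_D (∂Q/∂x - ∂P/∂y) dA.

Here P = 0, Q = 3x^3 + 3x y^2, so

    ∂Q/∂x = 9x^2 + 3y^2,    ∂P/∂y = 0,
    ∂Q/∂x - ∂P/∂y = 9x^2 + 3y^2.

D is the region 0 ≤ x ≤ 5, 0 ≤ y ≤ 6. Evaluating the double integral:

    ∬_D (9x^2 + 3y^2) dA = ∫_0^{5} ∫_0^{6} (9x^2 + 3y^2) dy dx.

Inner (y from 0 to 6): 54x^2 + 216.
Outer (x from 0 to 5): 3330.

Therefore ∮_C P dx + Q dy = 3330.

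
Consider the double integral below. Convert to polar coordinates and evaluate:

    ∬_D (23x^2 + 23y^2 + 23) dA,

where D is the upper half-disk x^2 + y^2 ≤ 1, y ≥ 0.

The region D is 0 ≤ r ≤ 1, 0 ≤ θ ≤ π in polar coordinates, where x = r cos(θ), y = r sin(θ), and dA = r dr dθ.

Under the substitution, the integrand becomes 23r^2 + 23, so

    ∬_D (23x^2 + 23y^2 + 23) dA = ∫_{0}^{π} ∫_{0}^{1} (23r^2 + 23) · r dr dθ.

Inner integral (in r): ∫_{0}^{1} (23r^2 + 23) · r dr = 69/4.

Outer integral (in θ): ∫_{0}^{π} (69/4) dθ = 69π/4.

Therefore ∬_D (23x^2 + 23y^2 + 23) dA = 69π/4.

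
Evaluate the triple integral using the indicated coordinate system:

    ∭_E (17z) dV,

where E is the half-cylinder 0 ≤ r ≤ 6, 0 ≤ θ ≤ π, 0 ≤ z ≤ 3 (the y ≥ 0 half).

In cylindrical coordinates, x = r cos(θ), y = r sin(θ), z = z, and dV = r dr dθ dz.

The integrand becomes 17z, so

    ∭_E (17z) dV = ∫_{0}^{π} ∫_{0}^{6} ∫_{0}^{3} (17z) · r dz dr dθ.

Inner (z): 153r/2.
Middle (r from 0 to 6): 1377.
Outer (θ): 1377π.

Therefore the triple integral equals 1377π.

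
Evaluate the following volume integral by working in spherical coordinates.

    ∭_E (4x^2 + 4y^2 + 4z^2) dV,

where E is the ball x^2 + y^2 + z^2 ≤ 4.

In spherical coordinates, x = ρ sin(φ) cos(θ), y = ρ sin(φ) sin(θ), z = ρ cos(φ), and dV = ρ^2 sin(φ) dρ dφ dθ.

The integrand becomes 4ρ^2, so

    ∭_E (4x^2 + 4y^2 + 4z^2) dV = ∫_{0}^{2π} ∫_{0}^{π} ∫_{0}^{2} (4ρ^2) · ρ^2 sin(φ) dρ dφ dθ.

Inner (ρ): 128sin(φ)/5.
Middle (φ): 256/5.
Outer (θ): 512π/5.

Therefore the triple integral equals 512π/5.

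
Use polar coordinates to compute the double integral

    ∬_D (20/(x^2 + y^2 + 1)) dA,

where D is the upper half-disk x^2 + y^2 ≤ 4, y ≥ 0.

The region D is 0 ≤ r ≤ 2, 0 ≤ θ ≤ π in polar coordinates, where x = r cos(θ), y = r sin(θ), and dA = r dr dθ.

Under the substitution, the integrand becomes 20/(r^2 + 1), so

    ∬_D (20/(x^2 + y^2 + 1)) dA = ∫_{0}^{π} ∫_{0}^{2} (20/(r^2 + 1)) · r dr dθ.

Inner integral (in r): ∫_{0}^{2} (20/(r^2 + 1)) · r dr = log(9765625).

Outer integral (in θ): ∫_{0}^{π} (log(9765625)) dθ = log(9765625^π).

Therefore ∬_D (20/(x^2 + y^2 + 1)) dA = log(9765625^π).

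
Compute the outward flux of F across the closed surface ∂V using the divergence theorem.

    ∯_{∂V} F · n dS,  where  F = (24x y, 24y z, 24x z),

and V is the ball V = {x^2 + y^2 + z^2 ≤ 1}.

By the divergence theorem,

    ∯_{∂V} F · n dS = ∭_V (∇ · F) dV.

Compute the divergence:
    ∇ · F = ∂F_x/∂x + ∂F_y/∂y + ∂F_z/∂z = 24y + 24z + 24x = 24x + 24y + 24z.

In spherical coordinates, x = ρ sin(φ) cos(θ), y = ρ sin(φ) sin(θ), z = ρ cos(φ), dV = ρ^2 sin(φ) dρ dφ dθ, with 0 ≤ ρ ≤ 1, 0 ≤ φ ≤ π, 0 ≤ θ ≤ 2π.

The integrand, after substitution and multiplying by the volume element, becomes (24ρ (sqrt(2)sin(φ)sin(θ + π/4) + cos(φ))) · ρ^2 sin(φ), so

    ∭_V (∇·F) dV = ∫_0^{2π} ∫_0^{π} ∫_0^{1} (24ρ (sqrt(2)sin(φ)sin(θ + π/4) + cos(φ))) · ρ^2 sin(φ) dρ dφ dθ.

Inner (ρ from 0 to 1): 6(sqrt(2)sin(φ)sin(θ + π/4) + cos(φ))sin(φ).
Middle (φ from 0 to π): 3sqrt(2)π sin(θ + π/4).
Outer (θ from 0 to 2π): 0.

Therefore ∯_{∂V} F · n dS = 0.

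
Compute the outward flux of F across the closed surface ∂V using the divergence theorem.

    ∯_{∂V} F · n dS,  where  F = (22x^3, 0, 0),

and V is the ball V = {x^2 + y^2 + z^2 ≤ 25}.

By the divergence theorem,

    ∯_{∂V} F · n dS = ∭_V (∇ · F) dV.

Compute the divergence:
    ∇ · F = ∂F_x/∂x + ∂F_y/∂y + ∂F_z/∂z = 66x^2 + 0 + 0 = 66x^2.

In spherical coordinates, x = ρ sin(φ) cos(θ), y = ρ sin(φ) sin(θ), z = ρ cos(φ), dV = ρ^2 sin(φ) dρ dφ dθ, with 0 ≤ ρ ≤ 5, 0 ≤ φ ≤ π, 0 ≤ θ ≤ 2π.

The integrand, after substitution and multiplying by the volume element, becomes (66ρ^2sin(φ)^2cos(θ)^2) · ρ^2 sin(φ), so

    ∭_V (∇·F) dV = ∫_0^{2π} ∫_0^{π} ∫_0^{5} (66ρ^2sin(φ)^2cos(θ)^2) · ρ^2 sin(φ) dρ dφ dθ.

Inner (ρ from 0 to 5): 41250sin(φ)^3cos(θ)^2.
Middle (φ from 0 to π): 55000cos(θ)^2.
Outer (θ from 0 to 2π): 55000π.

Therefore ∯_{∂V} F · n dS = 55000π.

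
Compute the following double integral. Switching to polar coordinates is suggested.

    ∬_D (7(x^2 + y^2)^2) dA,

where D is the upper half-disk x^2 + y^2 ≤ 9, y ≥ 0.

The region D is 0 ≤ r ≤ 3, 0 ≤ θ ≤ π in polar coordinates, where x = r cos(θ), y = r sin(θ), and dA = r dr dθ.

Under the substitution, the integrand becomes 7r^4, so

    ∬_D (7(x^2 + y^2)^2) dA = ∫_{0}^{π} ∫_{0}^{3} (7r^4) · r dr dθ.

Inner integral (in r): ∫_{0}^{3} (7r^4) · r dr = 1701/2.

Outer integral (in θ): ∫_{0}^{π} (1701/2) dθ = 1701π/2.

Therefore ∬_D (7(x^2 + y^2)^2) dA = 1701π/2.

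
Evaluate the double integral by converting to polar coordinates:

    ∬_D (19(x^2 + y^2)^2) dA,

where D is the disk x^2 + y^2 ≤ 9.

The region D is 0 ≤ r ≤ 3, 0 ≤ θ ≤ 2π in polar coordinates, where x = r cos(θ), y = r sin(θ), and dA = r dr dθ.

Under the substitution, the integrand becomes 19r^4, so

    ∬_D (19(x^2 + y^2)^2) dA = ∫_{0}^{2π} ∫_{0}^{3} (19r^4) · r dr dθ.

Inner integral (in r): ∫_{0}^{3} (19r^4) · r dr = 4617/2.

Outer integral (in θ): ∫_{0}^{2π} (4617/2) dθ = 4617π.

Therefore ∬_D (19(x^2 + y^2)^2) dA = 4617π.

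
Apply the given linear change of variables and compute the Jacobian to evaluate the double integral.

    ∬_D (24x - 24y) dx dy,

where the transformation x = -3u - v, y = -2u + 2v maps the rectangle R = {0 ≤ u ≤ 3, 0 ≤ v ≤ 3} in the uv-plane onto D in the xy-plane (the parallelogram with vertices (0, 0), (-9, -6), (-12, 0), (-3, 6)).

Compute the Jacobian determinant of (x, y) with respect to (u, v):

    ∂(x,y)/∂(u,v) = | -3  -1 | = (-3)(2) - (-1)(-2) = -8.
                   | -2  2 |

Its absolute value is |J| = 8 (the area scaling factor).

Substituting x = -3u - v, y = -2u + 2v into the integrand,

    24x - 24y → -24u - 72v,

so the integral becomes

    ∬_R (-24u - 72v) · |J| du dv = ∫_0^3 ∫_0^3 (-192u - 576v) dv du.

Inner (v): -576u - 2592.
Outer (u): -10368.

Therefore ∬_D (24x - 24y) dx dy = -10368.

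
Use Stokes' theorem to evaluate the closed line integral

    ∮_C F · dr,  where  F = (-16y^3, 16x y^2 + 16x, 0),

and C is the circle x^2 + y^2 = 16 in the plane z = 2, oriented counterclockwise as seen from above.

Let S be the flat disk x^2 + y^2 ≤ 16 in the plane z = 2, with upward unit normal n̂ = ẑ. By Stokes' theorem,

    ∮_C F · dr = ∬_S (∇ × F) · n̂ dS = ∬_D (curl F)_z dA,

where D is the disk x^2 + y^2 ≤ 16.

Compute the curl of F = (-16y^3, 16x y^2 + 16x, 0):
    (∇ × F)_x = ∂F_z/∂y - ∂F_y/∂z = 0,
    (∇ × F)_y = ∂F_x/∂z - ∂F_z/∂x = 0,
    (∇ × F)_z = ∂F_y/∂x - ∂F_x/∂y = 64y^2 + 16.

On z = 2, (curl F)_z = 64y^2 + 16.

Convert to polar (x = r cos θ, y = r sin θ, dA = r dr dθ); the integrand becomes 64r^2sin(θ)^2 + 16, so

    ∬_D (curl F)_z dA = ∫_0^{2π} ∫_0^{4} (64r^2sin(θ)^2 + 16) · r dr dθ.

Inner (r from 0 to 4): 4096sin(θ)^2 + 128.
Outer (θ from 0 to 2π): 4352π.

Therefore ∮_C F · dr = 4352π.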